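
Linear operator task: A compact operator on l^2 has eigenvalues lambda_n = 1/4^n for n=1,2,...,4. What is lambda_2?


The eigenvalue formula gives lambda_2 = 1/4^2
= 1/16
= 0.0625

0.0625


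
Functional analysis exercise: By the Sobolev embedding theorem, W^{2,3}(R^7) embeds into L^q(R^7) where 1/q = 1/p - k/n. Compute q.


Using the Sobolev embedding formula: 1/q = 1/p - k/n
1/q = 1/3 - 2/7 = 1/21
q = 1/(1/21) = 21

21.0000


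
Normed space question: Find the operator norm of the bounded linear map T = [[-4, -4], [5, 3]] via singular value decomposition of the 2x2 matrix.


A^T A = [[41, 31], [31, 25]]
trace(A^T A) = 66, det(A^T A) = 64
discriminant = 66^2 - 4*64 = 4100
Largest eigenvalue of A^T A = (trace + sqrt(disc))/2 = 65.0156
||T|| = sqrt(65.0156) = 8.0632

8.0632


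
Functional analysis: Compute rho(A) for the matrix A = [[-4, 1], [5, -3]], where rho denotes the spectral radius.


For a 2x2 matrix, eigenvalues satisfy lambda^2 - (trace)*lambda + det = 0
trace = -4 + -3 = -7
det = -4*-3 - 1*5 = 7
discriminant = (-7)^2 - 4*(7) = 21
spectral radius = max |eigenvalue| = 5.7913

5.7913


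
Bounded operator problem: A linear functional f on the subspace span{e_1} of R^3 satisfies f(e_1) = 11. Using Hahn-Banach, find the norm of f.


The norm of f is given by ||f|| = sup_{||x||=1} |f(x)|.
On span{e_1}, ||e_1|| = 1, so ||f|| = |f(e_1)| / ||e_1||
= |11| / 1 = 11.0000

11.0000


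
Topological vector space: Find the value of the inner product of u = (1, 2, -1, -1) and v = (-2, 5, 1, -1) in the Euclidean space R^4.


Computing the standard inner product <u, v> = sum u_i * v_i
= 1*-2 + 2*5 + -1*1 + -1*-1
= -2 + 10 + -1 + 1
= 8

8


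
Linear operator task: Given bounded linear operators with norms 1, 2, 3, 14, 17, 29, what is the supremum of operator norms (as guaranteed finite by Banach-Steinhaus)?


By the Uniform Boundedness Principle, the supremum of norms is finite.
sup_k ||T_k|| = max(1, 2, 3, 14, 17, 29) = 29

29


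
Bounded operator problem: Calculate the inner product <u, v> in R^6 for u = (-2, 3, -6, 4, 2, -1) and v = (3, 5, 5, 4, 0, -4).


Computing the standard inner product <u, v> = sum u_i * v_i
= -2*3 + 3*5 + -6*5 + 4*4 + 2*0 + -1*-4
= -6 + 15 + -30 + 16 + 0 + 4
= -1

-1


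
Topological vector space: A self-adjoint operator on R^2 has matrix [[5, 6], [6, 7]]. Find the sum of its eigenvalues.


For a self-adjoint (symmetric) matrix, the eigenvalues are real.
The sum of eigenvalues equals the trace of the matrix.
trace = 5 + 7 = 12

12


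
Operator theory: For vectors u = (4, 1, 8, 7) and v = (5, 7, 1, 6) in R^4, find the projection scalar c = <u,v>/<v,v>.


Computing <u,v> = 4*5 + 1*7 + 8*1 + 7*6 = 77
Computing <v,v> = 5^2 + 7^2 + 1^2 + 6^2 = 111
Projection coefficient = 77/111 = 0.6937

0.6937


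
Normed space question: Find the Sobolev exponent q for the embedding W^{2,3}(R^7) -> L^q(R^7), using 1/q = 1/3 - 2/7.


Using the Sobolev embedding formula: 1/q = 1/p - k/n
1/q = 1/3 - 2/7 = 1/21
q = 1/(1/21) = 21

21.0000


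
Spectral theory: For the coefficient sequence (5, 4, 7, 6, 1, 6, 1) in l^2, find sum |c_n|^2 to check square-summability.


sum |c_n|^2 = 5^2 + 4^2 + 7^2 + 6^2 + 1^2 + 6^2 + 1^2
= 25 + 16 + 49 + 36 + 1 + 36 + 1
= 164

164


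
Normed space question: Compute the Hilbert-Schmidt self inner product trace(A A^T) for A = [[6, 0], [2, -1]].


trace(A * A^T) = sum of squares of all entries
= 6^2 + 0^2 + 2^2 + (-1)^2
= 36 + 0 + 4 + 1
= 41

41


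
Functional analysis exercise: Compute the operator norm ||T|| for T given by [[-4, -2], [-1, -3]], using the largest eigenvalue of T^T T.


A^T A = [[17, 11], [11, 13]]
trace(A^T A) = 30, det(A^T A) = 100
discriminant = 30^2 - 4*100 = 500
Largest eigenvalue of A^T A = (trace + sqrt(disc))/2 = 26.1803
||T|| = sqrt(26.1803) = 5.1167

5.1167


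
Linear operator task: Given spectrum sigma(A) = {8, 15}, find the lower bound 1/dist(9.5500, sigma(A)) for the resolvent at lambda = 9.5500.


dist(9.5500, {8, 15}) = min(|9.5500 - 8|, |9.5500 - 15|)
= min(1.5500, 5.4500) = 1.5500
Resolvent bound = 1/1.5500 = 0.6452

0.6452


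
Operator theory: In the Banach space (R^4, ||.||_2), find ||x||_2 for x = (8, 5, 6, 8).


The l^2 norm = (sum |x_i|^2)^(1/2)
Sum of 2th powers = 64 + 25 + 36 + 64 = 189
||x||_2 = (189)^(1/2) = 13.7477

13.7477


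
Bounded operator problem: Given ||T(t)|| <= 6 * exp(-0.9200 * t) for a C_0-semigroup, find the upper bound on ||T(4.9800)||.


||T(4.9800)|| <= 6 * exp(-0.9200 * 4.9800)
= 6 * exp(-4.5816)
= 6 * 0.0102
= 0.0614

0.0614


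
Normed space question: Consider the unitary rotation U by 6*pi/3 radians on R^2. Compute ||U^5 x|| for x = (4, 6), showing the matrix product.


U is a rotation by theta = 6*pi/3
U^5 = rotation by 5*theta = 30*pi/3 = 0*pi/3 (mod 2*pi)
cos(0*pi/3) = 1.0000, sin(0*pi/3) = 0.0000
U^5 x = (1.0000 * 4 - 0.0000 * 6, 0.0000 * 4 + 1.0000 * 6)
= (4.0000, 6.0000)
||U^5 x|| = sqrt(4.0000^2 + 6.0000^2) = sqrt(52.0000) = 7.2111

7.2111


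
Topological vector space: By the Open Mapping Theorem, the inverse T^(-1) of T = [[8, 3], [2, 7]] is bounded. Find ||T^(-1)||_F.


det(T) = 8*7 - 3*2 = 50
T^(-1) = (1/50) * [[7, -3], [-2, 8]] = [[0.1400, -0.0600], [-0.0400, 0.1600]]
||T^(-1)||_F^2 = 0.1400^2 + (-0.0600)^2 + (-0.0400)^2 + 0.1600^2 = 0.0504
||T^(-1)||_F = sqrt(0.0504) = 0.2245

0.2245


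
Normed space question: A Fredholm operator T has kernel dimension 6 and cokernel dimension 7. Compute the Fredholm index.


The Fredholm index is defined as ind(T) = dim(ker T) - dim(coker T)
= 6 - 7
= -1

-1


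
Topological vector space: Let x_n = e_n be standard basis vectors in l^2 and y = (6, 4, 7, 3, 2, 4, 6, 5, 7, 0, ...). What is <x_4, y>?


x_4 = e_4 is the standard basis vector with 1 in position 4.
<x_4, y> = y_4 = 3
As n -> infinity, <x_n, y> -> 0, confirming weak convergence of (x_n) to 0.

3


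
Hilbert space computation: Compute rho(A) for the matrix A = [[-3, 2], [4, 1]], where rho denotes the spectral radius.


For a 2x2 matrix, eigenvalues satisfy lambda^2 - (trace)*lambda + det = 0
trace = -3 + 1 = -2
det = -3*1 - 2*4 = -11
discriminant = (-2)^2 - 4*(-11) = 48
spectral radius = max |eigenvalue| = 4.4641

4.4641


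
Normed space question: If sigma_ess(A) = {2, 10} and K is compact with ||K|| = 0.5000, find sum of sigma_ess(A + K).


By Weyl's theorem, the essential spectrum is invariant under compact perturbations.
sigma_ess(A + K) = sigma_ess(A) = {2, 10}
Sum = 2 + 10 = 12

12


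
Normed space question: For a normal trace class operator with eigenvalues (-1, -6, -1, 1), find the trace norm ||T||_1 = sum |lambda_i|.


For a normal operator, singular values equal |eigenvalues|.
Trace norm = sum |lambda_i| = 1 + 6 + 1 + 1
= 9

9


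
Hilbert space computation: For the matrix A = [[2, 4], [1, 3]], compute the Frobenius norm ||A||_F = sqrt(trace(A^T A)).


||A||_F^2 = sum a_ij^2
= 2^2 + 4^2 + 1^2 + 3^2
= 4 + 16 + 1 + 9 = 30
||A||_F = sqrt(30) = 5.4772

5.4772


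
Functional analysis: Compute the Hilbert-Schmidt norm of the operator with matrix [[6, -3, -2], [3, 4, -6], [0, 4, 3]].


The Hilbert-Schmidt norm is sqrt(sum of squares of all entries).
Sum of squares = 6^2 + (-3)^2 + (-2)^2 + 3^2 + 4^2 + (-6)^2 + 0^2 + 4^2 + 3^2
= 36 + 9 + 4 + 9 + 16 + 36 + 0 + 16 + 9 = 135
||T||_HS = sqrt(135) = 11.6190

11.6190


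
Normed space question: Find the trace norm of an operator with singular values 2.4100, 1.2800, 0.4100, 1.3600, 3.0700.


The nuclear norm is the sum of all singular values.
||T||_1 = 2.4100 + 1.2800 + 0.4100 + 1.3600 + 3.0700
= 8.5300

8.5300


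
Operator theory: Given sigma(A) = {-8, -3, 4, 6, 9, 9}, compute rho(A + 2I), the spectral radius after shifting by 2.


Spectrum of A + 2I = {-6, -1, 6, 8, 11, 11}
Spectral radius = max |lambda| over the shifted spectrum
= max(6, 1, 6, 8, 11, 11) = 11

11


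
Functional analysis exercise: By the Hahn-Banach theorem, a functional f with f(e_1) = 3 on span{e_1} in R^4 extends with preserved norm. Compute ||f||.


The norm of f is given by ||f|| = sup_{||x||=1} |f(x)|.
On span{e_1}, ||e_1|| = 1, so ||f|| = |f(e_1)| / ||e_1||
= |3| / 1 = 3.0000

3.0000


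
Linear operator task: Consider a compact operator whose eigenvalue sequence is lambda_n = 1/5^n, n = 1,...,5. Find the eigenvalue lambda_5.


The eigenvalue formula gives lambda_5 = 1/5^5
= 1/3125
= 3.2000e-04

3.2000e-04


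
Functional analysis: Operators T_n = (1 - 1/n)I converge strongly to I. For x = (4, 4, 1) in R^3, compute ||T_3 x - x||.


T_3 x - x = (1 - 1/3)x - x = -x/3
||x|| = sqrt(33) = 5.7446
||T_3 x - x|| = ||x||/3 = 5.7446/3 = 1.9149

1.9149


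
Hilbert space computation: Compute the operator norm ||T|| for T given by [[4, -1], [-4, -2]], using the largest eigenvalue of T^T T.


A^T A = [[32, 4], [4, 5]]
trace(A^T A) = 37, det(A^T A) = 144
discriminant = 37^2 - 4*144 = 793
Largest eigenvalue of A^T A = (trace + sqrt(disc))/2 = 32.5801
||T|| = sqrt(32.5801) = 5.7079

5.7079


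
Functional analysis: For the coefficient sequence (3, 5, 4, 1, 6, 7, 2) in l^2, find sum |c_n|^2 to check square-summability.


sum |c_n|^2 = 3^2 + 5^2 + 4^2 + 1^2 + 6^2 + 7^2 + 2^2
= 9 + 25 + 16 + 1 + 36 + 49 + 4
= 140

140


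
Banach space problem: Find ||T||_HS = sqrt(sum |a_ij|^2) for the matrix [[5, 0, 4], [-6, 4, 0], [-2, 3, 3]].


The Hilbert-Schmidt norm is sqrt(sum of squares of all entries).
Sum of squares = 5^2 + 0^2 + 4^2 + (-6)^2 + 4^2 + 0^2 + (-2)^2 + 3^2 + 3^2
= 25 + 0 + 16 + 36 + 16 + 0 + 4 + 9 + 9 = 115
||T||_HS = sqrt(115) = 10.7238

10.7238


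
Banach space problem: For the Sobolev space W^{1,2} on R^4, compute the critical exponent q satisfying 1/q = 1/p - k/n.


Using the Sobolev embedding formula: 1/q = 1/p - k/n
1/q = 1/2 - 1/4 = 1/4
q = 1/(1/4) = 4

4.0000


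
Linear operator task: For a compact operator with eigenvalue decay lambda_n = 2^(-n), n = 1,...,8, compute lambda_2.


The eigenvalue formula gives lambda_2 = 1/2^2
= 1/4
= 0.2500

0.2500


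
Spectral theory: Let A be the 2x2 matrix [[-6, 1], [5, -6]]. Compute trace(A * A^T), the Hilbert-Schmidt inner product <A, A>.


trace(A * A^T) = sum of squares of all entries
= (-6)^2 + 1^2 + 5^2 + (-6)^2
= 36 + 1 + 25 + 36
= 98

98


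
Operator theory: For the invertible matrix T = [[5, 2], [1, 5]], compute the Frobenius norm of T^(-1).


det(T) = 5*5 - 2*1 = 23
T^(-1) = (1/23) * [[5, -2], [-1, 5]] = [[0.2174, -0.0870], [-0.0435, 0.2174]]
||T^(-1)||_F^2 = 0.2174^2 + (-0.0870)^2 + (-0.0435)^2 + 0.2174^2 = 0.1040
||T^(-1)||_F = sqrt(0.1040) = 0.3224

0.3224


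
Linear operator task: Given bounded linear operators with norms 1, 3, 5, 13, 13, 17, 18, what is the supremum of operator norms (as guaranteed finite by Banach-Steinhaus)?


By the Uniform Boundedness Principle, the supremum of norms is finite.
sup_k ||T_k|| = max(1, 3, 5, 13, 13, 17, 18) = 18

18


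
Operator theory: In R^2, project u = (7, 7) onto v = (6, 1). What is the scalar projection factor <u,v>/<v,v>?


Computing <u,v> = 7*6 + 7*1 = 49
Computing <v,v> = 6^2 + 1^2 = 37
Projection coefficient = 49/37 = 1.3243

1.3243


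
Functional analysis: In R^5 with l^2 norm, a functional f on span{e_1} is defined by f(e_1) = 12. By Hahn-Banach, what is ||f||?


The norm of f is given by ||f|| = sup_{||x||=1} |f(x)|.
On span{e_1}, ||e_1|| = 1, so ||f|| = |f(e_1)| / ||e_1||
= |12| / 1 = 12.0000

12.0000


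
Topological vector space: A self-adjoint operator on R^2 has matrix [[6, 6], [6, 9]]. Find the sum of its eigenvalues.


For a self-adjoint (symmetric) matrix, the eigenvalues are real.
The sum of eigenvalues equals the trace of the matrix.
trace = 6 + 9 = 15

15


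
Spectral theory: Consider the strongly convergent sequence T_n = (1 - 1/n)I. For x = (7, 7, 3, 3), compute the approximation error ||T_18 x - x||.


T_18 x - x = (1 - 1/18)x - x = -x/18
||x|| = sqrt(116) = 10.7703
||T_18 x - x|| = ||x||/18 = 10.7703/18 = 0.5984

0.5984


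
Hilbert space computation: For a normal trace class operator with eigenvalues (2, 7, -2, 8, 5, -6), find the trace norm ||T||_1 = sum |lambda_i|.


For a normal operator, singular values equal |eigenvalues|.
Trace norm = sum |lambda_i| = 2 + 7 + 2 + 8 + 5 + 6
= 30

30


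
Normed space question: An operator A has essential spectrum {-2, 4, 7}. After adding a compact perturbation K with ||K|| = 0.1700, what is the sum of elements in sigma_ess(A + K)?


By Weyl's theorem, the essential spectrum is invariant under compact perturbations.
sigma_ess(A + K) = sigma_ess(A) = {-2, 4, 7}
Sum = -2 + 4 + 7 = 9

9


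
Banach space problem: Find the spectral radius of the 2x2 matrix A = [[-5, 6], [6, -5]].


For a 2x2 matrix, eigenvalues satisfy lambda^2 - (trace)*lambda + det = 0
trace = -5 + -5 = -10
det = -5*-5 - 6*6 = -11
discriminant = (-10)^2 - 4*(-11) = 144
spectral radius = max |eigenvalue| = 11.0000

11.0000


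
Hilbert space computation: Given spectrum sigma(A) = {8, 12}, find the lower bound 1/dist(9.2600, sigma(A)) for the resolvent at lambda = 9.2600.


dist(9.2600, {8, 12}) = min(|9.2600 - 8|, |9.2600 - 12|)
= min(1.2600, 2.7400) = 1.2600
Resolvent bound = 1/1.2600 = 0.7937

0.7937


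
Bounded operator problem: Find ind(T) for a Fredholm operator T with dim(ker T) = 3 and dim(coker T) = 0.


The Fredholm index is defined as ind(T) = dim(ker T) - dim(coker T)
= 3 - 0
= 3

3


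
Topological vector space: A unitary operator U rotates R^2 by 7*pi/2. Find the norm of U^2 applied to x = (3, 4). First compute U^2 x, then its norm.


U is a rotation by theta = 7*pi/2
U^2 = rotation by 2*theta = 14*pi/2 = 2*pi/2 (mod 2*pi)
cos(2*pi/2) = -1.0000, sin(2*pi/2) = 0.0000
U^2 x = (-1.0000 * 3 - 0.0000 * 4, 0.0000 * 3 + -1.0000 * 4)
= (-3.0000, -4.0000)
||U^2 x|| = sqrt((-3.0000)^2 + (-4.0000)^2) = sqrt(25.0000) = 5.0000

5.0000


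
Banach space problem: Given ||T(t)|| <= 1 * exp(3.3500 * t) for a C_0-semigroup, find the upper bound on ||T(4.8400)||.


||T(4.8400)|| <= 1 * exp(3.3500 * 4.8400)
= 1 * exp(16.2140)
= 1 * 1.1007e+07
= 1.1007e+07

1.1007e+07


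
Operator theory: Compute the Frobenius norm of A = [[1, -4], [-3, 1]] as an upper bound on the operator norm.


||A||_F^2 = sum a_ij^2
= 1^2 + (-4)^2 + (-3)^2 + 1^2
= 1 + 16 + 9 + 1 = 27
||A||_F = sqrt(27) = 5.1962

5.1962


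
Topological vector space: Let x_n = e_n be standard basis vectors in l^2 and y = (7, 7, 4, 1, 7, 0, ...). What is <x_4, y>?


x_4 = e_4 is the standard basis vector with 1 in position 4.
<x_4, y> = y_4 = 1
As n -> infinity, <x_n, y> -> 0, confirming weak convergence of (x_n) to 0.

1


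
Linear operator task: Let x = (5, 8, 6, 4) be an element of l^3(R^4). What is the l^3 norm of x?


The l^3 norm = (sum |x_i|^3)^(1/3)
Sum of 3th powers = 125 + 512 + 216 + 64 = 917
||x||_3 = (917)^(1/3) = 9.7153

9.7153


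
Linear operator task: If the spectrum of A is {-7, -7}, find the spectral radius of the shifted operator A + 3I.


Spectrum of A + 3I = {-4, -4}
Spectral radius = max |lambda| over the shifted spectrum
= max(4, 4) = 4

4


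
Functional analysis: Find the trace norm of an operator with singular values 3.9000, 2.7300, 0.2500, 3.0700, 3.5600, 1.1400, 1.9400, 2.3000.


The nuclear norm is the sum of all singular values.
||T||_1 = 3.9000 + 2.7300 + 0.2500 + 3.0700 + 3.5600 + 1.1400 + 1.9400 + 2.3000
= 18.8900

18.8900


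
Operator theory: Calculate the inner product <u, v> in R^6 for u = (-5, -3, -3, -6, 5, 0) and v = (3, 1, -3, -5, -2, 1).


Computing the standard inner product <u, v> = sum u_i * v_i
= -5*3 + -3*1 + -3*-3 + -6*-5 + 5*-2 + 0*1
= -15 + -3 + 9 + 30 + -10 + 0
= 11

11


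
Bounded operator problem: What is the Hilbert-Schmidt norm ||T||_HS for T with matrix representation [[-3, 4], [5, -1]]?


The Hilbert-Schmidt norm is sqrt(sum of squares of all entries).
Sum of squares = (-3)^2 + 4^2 + 5^2 + (-1)^2
= 9 + 16 + 25 + 1 = 51
||T||_HS = sqrt(51) = 7.1414

7.1414


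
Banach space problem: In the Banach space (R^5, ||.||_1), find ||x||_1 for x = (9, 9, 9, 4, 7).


The l^1 norm equals the sum of absolute values of all components.
||x||_1 = 9 + 9 + 9 + 4 + 7
= 38

38.0000


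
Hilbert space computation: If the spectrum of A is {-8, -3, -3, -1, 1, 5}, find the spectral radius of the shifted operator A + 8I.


Spectrum of A + 8I = {0, 5, 5, 7, 9, 13}
Spectral radius = max |lambda| over the shifted spectrum
= max(0, 5, 5, 7, 9, 13) = 13

13


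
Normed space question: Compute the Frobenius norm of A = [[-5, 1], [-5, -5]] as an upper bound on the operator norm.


||A||_F^2 = sum a_ij^2
= (-5)^2 + 1^2 + (-5)^2 + (-5)^2
= 25 + 1 + 25 + 25 = 76
||A||_F = sqrt(76) = 8.7178

8.7178


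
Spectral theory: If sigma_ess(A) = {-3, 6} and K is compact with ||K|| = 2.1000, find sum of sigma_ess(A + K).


By Weyl's theorem, the essential spectrum is invariant under compact perturbations.
sigma_ess(A + K) = sigma_ess(A) = {-3, 6}
Sum = -3 + 6 = 3

3


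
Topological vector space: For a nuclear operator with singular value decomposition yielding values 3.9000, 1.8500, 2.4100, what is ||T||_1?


The nuclear norm is the sum of all singular values.
||T||_1 = 3.9000 + 1.8500 + 2.4100
= 8.1600

8.1600


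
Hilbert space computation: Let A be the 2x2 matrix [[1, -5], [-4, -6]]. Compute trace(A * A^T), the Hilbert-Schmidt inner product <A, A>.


trace(A * A^T) = sum of squares of all entries
= 1^2 + (-5)^2 + (-4)^2 + (-6)^2
= 1 + 25 + 16 + 36
= 78

78


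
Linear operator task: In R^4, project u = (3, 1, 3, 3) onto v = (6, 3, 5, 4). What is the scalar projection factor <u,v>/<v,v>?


Computing <u,v> = 3*6 + 1*3 + 3*5 + 3*4 = 48
Computing <v,v> = 6^2 + 3^2 + 5^2 + 4^2 = 86
Projection coefficient = 48/86 = 0.5581

0.5581


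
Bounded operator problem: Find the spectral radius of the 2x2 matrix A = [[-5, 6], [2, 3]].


For a 2x2 matrix, eigenvalues satisfy lambda^2 - (trace)*lambda + det = 0
trace = -5 + 3 = -2
det = -5*3 - 6*2 = -27
discriminant = (-2)^2 - 4*(-27) = 112
spectral radius = max |eigenvalue| = 6.2915

6.2915


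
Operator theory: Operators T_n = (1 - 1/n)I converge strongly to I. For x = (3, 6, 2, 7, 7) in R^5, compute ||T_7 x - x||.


T_7 x - x = (1 - 1/7)x - x = -x/7
||x|| = sqrt(147) = 12.1244
||T_7 x - x|| = ||x||/7 = 12.1244/7 = 1.7321

1.7321


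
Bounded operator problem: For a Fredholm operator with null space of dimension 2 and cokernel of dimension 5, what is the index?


The Fredholm index is defined as ind(T) = dim(ker T) - dim(coker T)
= 2 - 5
= -3

-3


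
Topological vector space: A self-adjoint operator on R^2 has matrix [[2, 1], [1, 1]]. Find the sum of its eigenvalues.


For a self-adjoint (symmetric) matrix, the eigenvalues are real.
The sum of eigenvalues equals the trace of the matrix.
trace = 2 + 1 = 3

3


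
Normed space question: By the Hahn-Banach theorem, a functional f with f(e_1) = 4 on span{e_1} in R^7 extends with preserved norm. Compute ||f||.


The norm of f is given by ||f|| = sup_{||x||=1} |f(x)|.
On span{e_1}, ||e_1|| = 1, so ||f|| = |f(e_1)| / ||e_1||
= |4| / 1 = 4.0000

4.0000


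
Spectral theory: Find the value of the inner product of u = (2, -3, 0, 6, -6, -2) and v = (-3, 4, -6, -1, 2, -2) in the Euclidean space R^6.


Computing the standard inner product <u, v> = sum u_i * v_i
= 2*-3 + -3*4 + 0*-6 + 6*-1 + -6*2 + -2*-2
= -6 + -12 + 0 + -6 + -12 + 4
= -32

-32


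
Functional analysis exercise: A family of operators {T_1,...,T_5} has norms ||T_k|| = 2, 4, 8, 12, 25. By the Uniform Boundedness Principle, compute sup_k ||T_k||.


By the Uniform Boundedness Principle, the supremum of norms is finite.
sup_k ||T_k|| = max(2, 4, 8, 12, 25) = 25

25


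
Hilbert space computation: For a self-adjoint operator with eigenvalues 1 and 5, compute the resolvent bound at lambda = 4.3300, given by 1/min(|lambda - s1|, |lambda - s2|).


dist(4.3300, {1, 5}) = min(|4.3300 - 1|, |4.3300 - 5|)
= min(3.3300, 0.6700) = 0.6700
Resolvent bound = 1/0.6700 = 1.4925

1.4925


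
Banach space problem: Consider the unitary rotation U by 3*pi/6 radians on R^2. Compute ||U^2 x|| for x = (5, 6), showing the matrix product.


U is a rotation by theta = 3*pi/6
U^2 = rotation by 2*theta = 6*pi/6
cos(6*pi/6) = -1.0000, sin(6*pi/6) = 0.0000
U^2 x = (-1.0000 * 5 - 0.0000 * 6, 0.0000 * 5 + -1.0000 * 6)
= (-5.0000, -6.0000)
||U^2 x|| = sqrt((-5.0000)^2 + (-6.0000)^2) = sqrt(61.0000) = 7.8102

7.8102


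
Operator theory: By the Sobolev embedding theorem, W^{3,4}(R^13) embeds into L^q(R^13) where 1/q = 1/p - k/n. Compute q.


Using the Sobolev embedding formula: 1/q = 1/p - k/n
1/q = 1/4 - 3/13 = 1/52
q = 1/(1/52) = 52

52.0000


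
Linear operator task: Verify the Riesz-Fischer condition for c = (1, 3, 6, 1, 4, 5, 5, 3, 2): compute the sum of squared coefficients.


sum |c_n|^2 = 1^2 + 3^2 + 6^2 + 1^2 + 4^2 + 5^2 + 5^2 + 3^2 + 2^2
= 1 + 9 + 36 + 1 + 16 + 25 + 25 + 9 + 4
= 126

126


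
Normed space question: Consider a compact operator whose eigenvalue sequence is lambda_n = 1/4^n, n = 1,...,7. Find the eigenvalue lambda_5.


The eigenvalue formula gives lambda_5 = 1/4^5
= 1/1024
= 9.7656e-04

9.7656e-04


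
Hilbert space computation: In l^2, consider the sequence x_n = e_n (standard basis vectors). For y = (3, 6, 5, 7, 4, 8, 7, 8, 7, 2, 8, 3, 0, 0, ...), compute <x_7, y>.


x_7 = e_7 is the standard basis vector with 1 in position 7.
<x_7, y> = y_7 = 7
As n -> infinity, <x_n, y> -> 0, confirming weak convergence of (x_n) to 0.

7


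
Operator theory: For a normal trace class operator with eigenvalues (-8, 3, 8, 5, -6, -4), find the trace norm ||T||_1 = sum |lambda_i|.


For a normal operator, singular values equal |eigenvalues|.
Trace norm = sum |lambda_i| = 8 + 3 + 8 + 5 + 6 + 4
= 34

34


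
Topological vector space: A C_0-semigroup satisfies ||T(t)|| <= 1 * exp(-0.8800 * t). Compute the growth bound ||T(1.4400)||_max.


||T(1.4400)|| <= 1 * exp(-0.8800 * 1.4400)
= 1 * exp(-1.2672)
= 1 * 0.2816
= 0.2816

0.2816


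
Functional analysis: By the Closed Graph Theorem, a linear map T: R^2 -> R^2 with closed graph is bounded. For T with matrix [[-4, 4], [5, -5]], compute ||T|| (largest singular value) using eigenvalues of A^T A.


A^T A = [[41, -41], [-41, 41]]
trace(A^T A) = 82, det(A^T A) = 0
discriminant = 82^2 - 4*0 = 6724
Largest eigenvalue of A^T A = (trace + sqrt(disc))/2 = 82.0000
||T|| = sqrt(82.0000) = 9.0554

9.0554


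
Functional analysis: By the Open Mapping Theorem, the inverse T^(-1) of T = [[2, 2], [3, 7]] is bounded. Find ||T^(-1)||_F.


det(T) = 2*7 - 2*3 = 8
T^(-1) = (1/8) * [[7, -2], [-3, 2]] = [[0.8750, -0.2500], [-0.3750, 0.2500]]
||T^(-1)||_F^2 = 0.8750^2 + (-0.2500)^2 + (-0.3750)^2 + 0.2500^2 = 1.0312
||T^(-1)||_F = sqrt(1.0312) = 1.0155

1.0155


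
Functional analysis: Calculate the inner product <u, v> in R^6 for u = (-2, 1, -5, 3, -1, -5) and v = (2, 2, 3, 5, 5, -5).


Computing the standard inner product <u, v> = sum u_i * v_i
= -2*2 + 1*2 + -5*3 + 3*5 + -1*5 + -5*-5
= -4 + 2 + -15 + 15 + -5 + 25
= 18

18


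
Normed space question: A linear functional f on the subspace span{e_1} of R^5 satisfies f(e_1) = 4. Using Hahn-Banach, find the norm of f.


The norm of f is given by ||f|| = sup_{||x||=1} |f(x)|.
On span{e_1}, ||e_1|| = 1, so ||f|| = |f(e_1)| / ||e_1||
= |4| / 1 = 4.0000

4.0000


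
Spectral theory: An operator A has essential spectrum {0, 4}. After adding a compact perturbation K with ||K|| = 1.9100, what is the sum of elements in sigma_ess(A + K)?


By Weyl's theorem, the essential spectrum is invariant under compact perturbations.
sigma_ess(A + K) = sigma_ess(A) = {0, 4}
Sum = 0 + 4 = 4

4


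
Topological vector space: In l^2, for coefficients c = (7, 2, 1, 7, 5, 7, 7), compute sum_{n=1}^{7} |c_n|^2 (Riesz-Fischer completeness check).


sum |c_n|^2 = 7^2 + 2^2 + 1^2 + 7^2 + 5^2 + 7^2 + 7^2
= 49 + 4 + 1 + 49 + 25 + 49 + 49
= 226

226


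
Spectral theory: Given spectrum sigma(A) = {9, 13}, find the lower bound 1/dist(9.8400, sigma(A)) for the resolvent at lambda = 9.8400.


dist(9.8400, {9, 13}) = min(|9.8400 - 9|, |9.8400 - 13|)
= min(0.8400, 3.1600) = 0.8400
Resolvent bound = 1/0.8400 = 1.1905

1.1905


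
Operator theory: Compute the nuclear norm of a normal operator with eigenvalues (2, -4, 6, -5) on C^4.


For a normal operator, singular values equal |eigenvalues|.
Trace norm = sum |lambda_i| = 2 + 4 + 6 + 5
= 17

17


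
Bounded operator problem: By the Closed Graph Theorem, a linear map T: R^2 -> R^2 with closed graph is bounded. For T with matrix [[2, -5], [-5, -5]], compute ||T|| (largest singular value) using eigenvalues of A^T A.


A^T A = [[29, 15], [15, 50]]
trace(A^T A) = 79, det(A^T A) = 1225
discriminant = 79^2 - 4*1225 = 1341
Largest eigenvalue of A^T A = (trace + sqrt(disc))/2 = 57.8098
||T|| = sqrt(57.8098) = 7.6033

7.6033


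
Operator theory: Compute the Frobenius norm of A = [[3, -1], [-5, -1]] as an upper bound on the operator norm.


||A||_F^2 = sum a_ij^2
= 3^2 + (-1)^2 + (-5)^2 + (-1)^2
= 9 + 1 + 25 + 1 = 36
||A||_F = sqrt(36) = 6.0000

6.0000


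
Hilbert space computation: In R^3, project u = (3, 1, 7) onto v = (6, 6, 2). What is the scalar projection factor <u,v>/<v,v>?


Computing <u,v> = 3*6 + 1*6 + 7*2 = 38
Computing <v,v> = 6^2 + 6^2 + 2^2 = 76
Projection coefficient = 38/76 = 0.5000

0.5000


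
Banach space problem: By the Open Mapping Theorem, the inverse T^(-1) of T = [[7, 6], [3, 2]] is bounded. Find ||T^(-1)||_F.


det(T) = 7*2 - 6*3 = -4
T^(-1) = (1/-4) * [[2, -6], [-3, 7]] = [[-0.5000, 1.5000], [0.7500, -1.7500]]
||T^(-1)||_F^2 = (-0.5000)^2 + 1.5000^2 + 0.7500^2 + (-1.7500)^2 = 6.1250
||T^(-1)||_F = sqrt(6.1250) = 2.4749

2.4749


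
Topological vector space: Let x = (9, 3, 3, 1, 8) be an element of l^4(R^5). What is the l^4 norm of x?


The l^4 norm = (sum |x_i|^4)^(1/4)
Sum of 4th powers = 6561 + 81 + 81 + 1 + 4096 = 10820
||x||_4 = (10820)^(1/4) = 10.1990

10.1990


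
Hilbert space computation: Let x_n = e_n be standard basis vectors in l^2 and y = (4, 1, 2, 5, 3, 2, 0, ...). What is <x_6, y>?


x_6 = e_6 is the standard basis vector with 1 in position 6.
<x_6, y> = y_6 = 2
As n -> infinity, <x_n, y> -> 0, confirming weak convergence of (x_n) to 0.

2


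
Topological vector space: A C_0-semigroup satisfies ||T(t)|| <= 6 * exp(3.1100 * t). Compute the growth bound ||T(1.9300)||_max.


||T(1.9300)|| <= 6 * exp(3.1100 * 1.9300)
= 6 * exp(6.0023)
= 6 * 404.3577
= 2426.1465

2426.1465


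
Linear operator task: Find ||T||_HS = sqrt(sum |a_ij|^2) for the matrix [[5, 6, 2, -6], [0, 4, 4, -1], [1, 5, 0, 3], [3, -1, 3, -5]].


The Hilbert-Schmidt norm is sqrt(sum of squares of all entries).
Sum of squares = 5^2 + 6^2 + 2^2 + (-6)^2 + 0^2 + 4^2 + 4^2 + (-1)^2 + 1^2 + 5^2 + 0^2 + 3^2 + 3^2 + (-1)^2 + 3^2 + (-5)^2
= 25 + 36 + 4 + 36 + 0 + 16 + 16 + 1 + 1 + 25 + 0 + 9 + 9 + 1 + 9 + 25 = 213
||T||_HS = sqrt(213) = 14.5945

14.5945


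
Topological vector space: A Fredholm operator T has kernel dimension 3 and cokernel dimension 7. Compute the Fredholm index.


The Fredholm index is defined as ind(T) = dim(ker T) - dim(coker T)
= 3 - 7
= -4

-4


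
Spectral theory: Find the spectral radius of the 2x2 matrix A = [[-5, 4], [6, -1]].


For a 2x2 matrix, eigenvalues satisfy lambda^2 - (trace)*lambda + det = 0
trace = -5 + -1 = -6
det = -5*-1 - 4*6 = -19
discriminant = (-6)^2 - 4*(-19) = 112
spectral radius = max |eigenvalue| = 8.2915

8.2915


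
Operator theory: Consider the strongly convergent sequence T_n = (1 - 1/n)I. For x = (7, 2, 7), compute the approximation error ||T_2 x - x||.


T_2 x - x = (1 - 1/2)x - x = -x/2
||x|| = sqrt(102) = 10.0995
||T_2 x - x|| = ||x||/2 = 10.0995/2 = 5.0498

5.0498


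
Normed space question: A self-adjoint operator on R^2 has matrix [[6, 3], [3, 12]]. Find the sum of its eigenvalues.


For a self-adjoint (symmetric) matrix, the eigenvalues are real.
The sum of eigenvalues equals the trace of the matrix.
trace = 6 + 12 = 18

18


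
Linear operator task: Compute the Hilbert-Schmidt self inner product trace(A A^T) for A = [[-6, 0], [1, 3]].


trace(A * A^T) = sum of squares of all entries
= (-6)^2 + 0^2 + 1^2 + 3^2
= 36 + 0 + 1 + 9
= 46

46


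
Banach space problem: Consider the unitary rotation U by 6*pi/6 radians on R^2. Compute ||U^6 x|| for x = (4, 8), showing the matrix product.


U is a rotation by theta = 6*pi/6
U^6 = rotation by 6*theta = 36*pi/6 = 0*pi/6 (mod 2*pi)
cos(0*pi/6) = 1.0000, sin(0*pi/6) = 0.0000
U^6 x = (1.0000 * 4 - 0.0000 * 8, 0.0000 * 4 + 1.0000 * 8)
= (4.0000, 8.0000)
||U^6 x|| = sqrt(4.0000^2 + 8.0000^2) = sqrt(80.0000) = 8.9443

8.9443


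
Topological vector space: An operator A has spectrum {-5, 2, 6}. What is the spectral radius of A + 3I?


Spectrum of A + 3I = {-2, 5, 9}
Spectral radius = max |lambda| over the shifted spectrum
= max(2, 5, 9) = 9

9


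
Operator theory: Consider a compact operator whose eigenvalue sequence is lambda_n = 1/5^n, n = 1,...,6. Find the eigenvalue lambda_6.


The eigenvalue formula gives lambda_6 = 1/5^6
= 1/15625
= 6.4000e-05

6.4000e-05


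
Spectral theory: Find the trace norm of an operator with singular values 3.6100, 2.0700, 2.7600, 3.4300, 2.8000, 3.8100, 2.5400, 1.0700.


The nuclear norm is the sum of all singular values.
||T||_1 = 3.6100 + 2.0700 + 2.7600 + 3.4300 + 2.8000 + 3.8100 + 2.5400 + 1.0700
= 22.0900

22.0900


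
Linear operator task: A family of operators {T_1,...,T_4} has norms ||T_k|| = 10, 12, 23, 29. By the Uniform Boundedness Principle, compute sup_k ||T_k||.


By the Uniform Boundedness Principle, the supremum of norms is finite.
sup_k ||T_k|| = max(10, 12, 23, 29) = 29

29


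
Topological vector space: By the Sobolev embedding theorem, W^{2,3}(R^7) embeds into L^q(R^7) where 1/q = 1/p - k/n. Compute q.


Using the Sobolev embedding formula: 1/q = 1/p - k/n
1/q = 1/3 - 2/7 = 1/21
q = 1/(1/21) = 21

21.0000


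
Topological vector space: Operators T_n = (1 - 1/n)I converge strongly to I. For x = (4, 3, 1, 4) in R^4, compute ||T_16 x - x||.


T_16 x - x = (1 - 1/16)x - x = -x/16
||x|| = sqrt(42) = 6.4807
||T_16 x - x|| = ||x||/16 = 6.4807/16 = 0.4050

0.4050


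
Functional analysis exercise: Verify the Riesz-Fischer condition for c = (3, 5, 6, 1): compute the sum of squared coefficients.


sum |c_n|^2 = 3^2 + 5^2 + 6^2 + 1^2
= 9 + 25 + 36 + 1
= 71

71


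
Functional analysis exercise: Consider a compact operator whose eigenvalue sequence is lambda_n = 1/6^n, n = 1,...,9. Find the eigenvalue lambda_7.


The eigenvalue formula gives lambda_7 = 1/6^7
= 1/279936
= 3.5722e-06

3.5722e-06


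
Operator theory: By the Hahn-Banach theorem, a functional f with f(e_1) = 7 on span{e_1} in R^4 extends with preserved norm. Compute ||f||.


The norm of f is given by ||f|| = sup_{||x||=1} |f(x)|.
On span{e_1}, ||e_1|| = 1, so ||f|| = |f(e_1)| / ||e_1||
= |7| / 1 = 7.0000

7.0000


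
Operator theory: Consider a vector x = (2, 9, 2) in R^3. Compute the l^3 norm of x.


The l^3 norm = (sum |x_i|^3)^(1/3)
Sum of 3th powers = 8 + 729 + 8 = 745
||x||_3 = (745)^(1/3) = 9.0654

9.0654


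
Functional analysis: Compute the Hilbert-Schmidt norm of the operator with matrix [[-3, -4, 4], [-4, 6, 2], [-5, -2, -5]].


The Hilbert-Schmidt norm is sqrt(sum of squares of all entries).
Sum of squares = (-3)^2 + (-4)^2 + 4^2 + (-4)^2 + 6^2 + 2^2 + (-5)^2 + (-2)^2 + (-5)^2
= 9 + 16 + 16 + 16 + 36 + 4 + 25 + 4 + 25 = 151
||T||_HS = sqrt(151) = 12.2882

12.2882


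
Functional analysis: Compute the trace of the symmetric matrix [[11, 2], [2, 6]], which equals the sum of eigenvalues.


For a self-adjoint (symmetric) matrix, the eigenvalues are real.
The sum of eigenvalues equals the trace of the matrix.
trace = 11 + 6 = 17

17


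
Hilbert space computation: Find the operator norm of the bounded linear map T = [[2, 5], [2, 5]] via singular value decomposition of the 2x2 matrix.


A^T A = [[8, 20], [20, 50]]
trace(A^T A) = 58, det(A^T A) = 0
discriminant = 58^2 - 4*0 = 3364
Largest eigenvalue of A^T A = (trace + sqrt(disc))/2 = 58.0000
||T|| = sqrt(58.0000) = 7.6158

7.6158


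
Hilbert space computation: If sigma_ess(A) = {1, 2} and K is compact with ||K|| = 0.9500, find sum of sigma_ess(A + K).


By Weyl's theorem, the essential spectrum is invariant under compact perturbations.
sigma_ess(A + K) = sigma_ess(A) = {1, 2}
Sum = 1 + 2 = 3

3


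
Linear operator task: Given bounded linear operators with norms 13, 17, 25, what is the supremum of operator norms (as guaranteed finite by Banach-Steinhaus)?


By the Uniform Boundedness Principle, the supremum of norms is finite.
sup_k ||T_k|| = max(13, 17, 25) = 25

25


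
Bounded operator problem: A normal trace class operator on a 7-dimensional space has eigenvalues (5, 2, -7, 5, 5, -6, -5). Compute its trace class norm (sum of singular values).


For a normal operator, singular values equal |eigenvalues|.
Trace norm = sum |lambda_i| = 5 + 2 + 7 + 5 + 5 + 6 + 5
= 35

35


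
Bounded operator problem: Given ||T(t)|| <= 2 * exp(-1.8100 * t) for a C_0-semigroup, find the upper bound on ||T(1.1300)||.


||T(1.1300)|| <= 2 * exp(-1.8100 * 1.1300)
= 2 * exp(-2.0453)
= 2 * 0.1293
= 0.2587

0.2587


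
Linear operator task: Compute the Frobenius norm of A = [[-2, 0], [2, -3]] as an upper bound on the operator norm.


||A||_F^2 = sum a_ij^2
= (-2)^2 + 0^2 + 2^2 + (-3)^2
= 4 + 0 + 4 + 9 = 17
||A||_F = sqrt(17) = 4.1231

4.1231


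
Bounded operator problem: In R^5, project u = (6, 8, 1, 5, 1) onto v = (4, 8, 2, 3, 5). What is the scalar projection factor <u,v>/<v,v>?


Computing <u,v> = 6*4 + 8*8 + 1*2 + 5*3 + 1*5 = 110
Computing <v,v> = 4^2 + 8^2 + 2^2 + 3^2 + 5^2 = 118
Projection coefficient = 110/118 = 0.9322

0.9322


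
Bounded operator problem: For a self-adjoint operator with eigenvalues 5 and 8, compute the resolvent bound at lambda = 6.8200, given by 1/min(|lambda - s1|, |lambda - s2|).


dist(6.8200, {5, 8}) = min(|6.8200 - 5|, |6.8200 - 8|)
= min(1.8200, 1.1800) = 1.1800
Resolvent bound = 1/1.1800 = 0.8475

0.8475


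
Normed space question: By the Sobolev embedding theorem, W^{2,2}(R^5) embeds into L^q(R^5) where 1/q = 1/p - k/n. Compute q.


Using the Sobolev embedding formula: 1/q = 1/p - k/n
1/q = 1/2 - 2/5 = 1/10
q = 1/(1/10) = 10

10.0000


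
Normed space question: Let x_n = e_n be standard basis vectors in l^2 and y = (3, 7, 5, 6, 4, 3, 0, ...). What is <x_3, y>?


x_3 = e_3 is the standard basis vector with 1 in position 3.
<x_3, y> = y_3 = 5
As n -> infinity, <x_n, y> -> 0, confirming weak convergence of (x_n) to 0.

5


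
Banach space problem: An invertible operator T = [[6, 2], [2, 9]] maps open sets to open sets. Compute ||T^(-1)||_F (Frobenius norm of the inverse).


det(T) = 6*9 - 2*2 = 50
T^(-1) = (1/50) * [[9, -2], [-2, 6]] = [[0.1800, -0.0400], [-0.0400, 0.1200]]
||T^(-1)||_F^2 = 0.1800^2 + (-0.0400)^2 + (-0.0400)^2 + 0.1200^2 = 0.0500
||T^(-1)||_F = sqrt(0.0500) = 0.2236

0.2236


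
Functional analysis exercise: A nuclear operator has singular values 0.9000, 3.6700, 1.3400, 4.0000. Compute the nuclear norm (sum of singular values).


The nuclear norm is the sum of all singular values.
||T||_1 = 0.9000 + 3.6700 + 1.3400 + 4.0000
= 9.9100

9.9100


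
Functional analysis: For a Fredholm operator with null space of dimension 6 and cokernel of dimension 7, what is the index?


The Fredholm index is defined as ind(T) = dim(ker T) - dim(coker T)
= 6 - 7
= -1

-1


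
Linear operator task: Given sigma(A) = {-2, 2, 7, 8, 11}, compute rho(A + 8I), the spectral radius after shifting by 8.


Spectrum of A + 8I = {6, 10, 15, 16, 19}
Spectral radius = max |lambda| over the shifted spectrum
= max(6, 10, 15, 16, 19) = 19

19


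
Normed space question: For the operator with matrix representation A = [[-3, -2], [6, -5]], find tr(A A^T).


trace(A * A^T) = sum of squares of all entries
= (-3)^2 + (-2)^2 + 6^2 + (-5)^2
= 9 + 4 + 36 + 25
= 74

74


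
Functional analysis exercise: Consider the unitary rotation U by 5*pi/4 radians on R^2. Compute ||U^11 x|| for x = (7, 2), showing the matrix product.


U is a rotation by theta = 5*pi/4
U^11 = rotation by 11*theta = 55*pi/4 = 7*pi/4 (mod 2*pi)
cos(7*pi/4) = 0.7071, sin(7*pi/4) = -0.7071
U^11 x = (0.7071 * 7 - -0.7071 * 2, -0.7071 * 7 + 0.7071 * 2)
= (6.3640, -3.5355)
||U^11 x|| = sqrt(6.3640^2 + (-3.5355)^2) = sqrt(53.0000) = 7.2801

7.2801


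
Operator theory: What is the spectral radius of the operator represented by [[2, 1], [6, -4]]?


For a 2x2 matrix, eigenvalues satisfy lambda^2 - (trace)*lambda + det = 0
trace = 2 + -4 = -2
det = 2*-4 - 1*6 = -14
discriminant = (-2)^2 - 4*(-14) = 60
spectral radius = max |eigenvalue| = 4.8730

4.8730


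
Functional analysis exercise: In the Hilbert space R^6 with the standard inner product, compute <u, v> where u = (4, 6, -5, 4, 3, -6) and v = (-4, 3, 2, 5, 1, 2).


Computing the standard inner product <u, v> = sum u_i * v_i
= 4*-4 + 6*3 + -5*2 + 4*5 + 3*1 + -6*2
= -16 + 18 + -10 + 20 + 3 + -12
= 3

3


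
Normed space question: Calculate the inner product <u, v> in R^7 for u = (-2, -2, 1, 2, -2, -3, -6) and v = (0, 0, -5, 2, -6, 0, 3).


Computing the standard inner product <u, v> = sum u_i * v_i
= -2*0 + -2*0 + 1*-5 + 2*2 + -2*-6 + -3*0 + -6*3
= 0 + 0 + -5 + 4 + 12 + 0 + -18
= -7

-7


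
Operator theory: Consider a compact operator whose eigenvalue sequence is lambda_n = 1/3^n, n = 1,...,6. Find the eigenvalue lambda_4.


The eigenvalue formula gives lambda_4 = 1/3^4
= 1/81
= 0.0123

0.0123


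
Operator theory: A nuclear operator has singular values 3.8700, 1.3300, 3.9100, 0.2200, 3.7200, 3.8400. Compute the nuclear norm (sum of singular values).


The nuclear norm is the sum of all singular values.
||T||_1 = 3.8700 + 1.3300 + 3.9100 + 0.2200 + 3.7200 + 3.8400
= 16.8900

16.8900


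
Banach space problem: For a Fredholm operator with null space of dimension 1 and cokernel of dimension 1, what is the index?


The Fredholm index is defined as ind(T) = dim(ker T) - dim(coker T)
= 1 - 1
= 0

0


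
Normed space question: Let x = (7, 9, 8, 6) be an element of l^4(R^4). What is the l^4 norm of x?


The l^4 norm = (sum |x_i|^4)^(1/4)
Sum of 4th powers = 2401 + 6561 + 4096 + 1296 = 14354
||x||_4 = (14354)^(1/4) = 10.9457

10.9457


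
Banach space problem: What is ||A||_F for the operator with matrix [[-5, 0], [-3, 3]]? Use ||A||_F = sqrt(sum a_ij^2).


||A||_F^2 = sum a_ij^2
= (-5)^2 + 0^2 + (-3)^2 + 3^2
= 25 + 0 + 9 + 9 = 43
||A||_F = sqrt(43) = 6.5574

6.5574


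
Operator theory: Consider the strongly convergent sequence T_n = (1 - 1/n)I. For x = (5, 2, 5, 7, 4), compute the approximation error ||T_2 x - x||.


T_2 x - x = (1 - 1/2)x - x = -x/2
||x|| = sqrt(119) = 10.9087
||T_2 x - x|| = ||x||/2 = 10.9087/2 = 5.4544

5.4544


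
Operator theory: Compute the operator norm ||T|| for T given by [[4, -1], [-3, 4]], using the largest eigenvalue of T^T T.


A^T A = [[25, -16], [-16, 17]]
trace(A^T A) = 42, det(A^T A) = 169
discriminant = 42^2 - 4*169 = 1088
Largest eigenvalue of A^T A = (trace + sqrt(disc))/2 = 37.4924
||T|| = sqrt(37.4924) = 6.1231

6.1231


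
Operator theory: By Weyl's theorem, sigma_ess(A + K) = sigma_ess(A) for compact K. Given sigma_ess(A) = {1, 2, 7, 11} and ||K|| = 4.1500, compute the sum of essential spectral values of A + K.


By Weyl's theorem, the essential spectrum is invariant under compact perturbations.
sigma_ess(A + K) = sigma_ess(A) = {1, 2, 7, 11}
Sum = 1 + 2 + 7 + 11 = 21

21


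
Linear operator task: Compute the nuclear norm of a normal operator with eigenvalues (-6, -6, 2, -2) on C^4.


For a normal operator, singular values equal |eigenvalues|.
Trace norm = sum |lambda_i| = 6 + 6 + 2 + 2
= 16

16
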